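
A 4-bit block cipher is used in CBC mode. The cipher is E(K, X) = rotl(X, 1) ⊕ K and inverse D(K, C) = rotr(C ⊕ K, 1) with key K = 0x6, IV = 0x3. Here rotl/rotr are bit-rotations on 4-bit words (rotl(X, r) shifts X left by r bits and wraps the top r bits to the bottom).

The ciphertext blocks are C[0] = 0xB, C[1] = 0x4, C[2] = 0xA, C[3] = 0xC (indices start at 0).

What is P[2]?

P[2] = 0x2

CBC decryption: P_i = D(K, C_i) ⊕ C_{i−1}, with C_{−1} = IV.
P[2]: D(K, 0xA) = 0x6; 0x6 ⊕ 0x4 = 0x2.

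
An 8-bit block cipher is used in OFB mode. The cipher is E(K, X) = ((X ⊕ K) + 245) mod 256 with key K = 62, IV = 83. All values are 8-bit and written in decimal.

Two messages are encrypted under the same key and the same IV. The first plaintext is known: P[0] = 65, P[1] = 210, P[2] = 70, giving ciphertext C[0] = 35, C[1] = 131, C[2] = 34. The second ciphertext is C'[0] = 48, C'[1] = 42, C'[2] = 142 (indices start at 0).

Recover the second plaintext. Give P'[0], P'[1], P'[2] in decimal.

In OFB with a reused IV, both messages share the same keystream S_i, so C_i ⊕ C'_i = P_i ⊕ P'_i and thus P'_i = P_i ⊕ C_i ⊕ C'_i.
P'[0]: 65 ⊕ 35 ⊕ 48 = 82.
P'[1]: 210 ⊕ 131 ⊕ 42 = 123.
P'[2]: 70 ⊕ 34 ⊕ 142 = 234.

P'[0] = 82, P'[1] = 123, P'[2] = 234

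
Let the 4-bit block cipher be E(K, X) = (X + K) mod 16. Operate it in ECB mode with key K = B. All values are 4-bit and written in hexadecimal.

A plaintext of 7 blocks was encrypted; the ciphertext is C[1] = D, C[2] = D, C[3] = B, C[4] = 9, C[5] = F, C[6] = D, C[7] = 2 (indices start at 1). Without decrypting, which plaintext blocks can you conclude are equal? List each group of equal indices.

P[1] = P[2] = P[6]

ECB encrypts each block independently with the same key, so equal ciphertext blocks imply equal plaintext blocks.
C[1] = C[2] = C[6] = D, so P[1] = P[2] = P[6].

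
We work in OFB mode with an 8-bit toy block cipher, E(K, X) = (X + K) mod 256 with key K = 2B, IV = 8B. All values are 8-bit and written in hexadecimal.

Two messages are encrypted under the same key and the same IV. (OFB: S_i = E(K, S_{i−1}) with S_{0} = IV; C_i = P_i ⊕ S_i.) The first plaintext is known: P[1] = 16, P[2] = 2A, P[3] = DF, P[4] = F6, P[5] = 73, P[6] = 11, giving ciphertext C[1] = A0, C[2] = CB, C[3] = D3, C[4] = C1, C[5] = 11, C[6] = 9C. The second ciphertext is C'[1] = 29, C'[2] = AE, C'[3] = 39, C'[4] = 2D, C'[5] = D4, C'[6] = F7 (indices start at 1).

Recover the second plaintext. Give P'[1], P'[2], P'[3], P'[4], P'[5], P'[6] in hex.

P'[1] = 9F, P'[2] = 4F, P'[3] = 35, P'[4] = 1A, P'[5] = B6, P'[6] = 7A

In OFB with a reused IV, both messages share the same keystream S_i, so C_i ⊕ C'_i = P_i ⊕ P'_i and thus P'_i = P_i ⊕ C_i ⊕ C'_i.
P'[1]: 16 ⊕ A0 ⊕ 29 = 9F.
P'[2]: 2A ⊕ CB ⊕ AE = 4F.
P'[3]: DF ⊕ D3 ⊕ 39 = 35.
P'[4]: F6 ⊕ C1 ⊕ 2D = 1A.
P'[5]: 73 ⊕ 11 ⊕ D4 = B6.
P'[6]: 11 ⊕ 9C ⊕ F7 = 7A.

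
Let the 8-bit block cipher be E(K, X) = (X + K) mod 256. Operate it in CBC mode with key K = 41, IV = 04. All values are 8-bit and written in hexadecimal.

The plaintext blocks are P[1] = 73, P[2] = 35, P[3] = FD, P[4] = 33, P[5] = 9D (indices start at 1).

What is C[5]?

C[5] = 56

CBC encryption: C_i = E(K, P_i ⊕ C_{i−1}), with C_{0} = IV.
C[1]: P[1] ⊕ 04 = 77; E(K, 77) = B8.
C[2]: P[2] ⊕ B8 = 8D; E(K, 8D) = CE.
C[3]: P[3] ⊕ CE = 33; E(K, 33) = 74.
C[4]: P[4] ⊕ 74 = 47; E(K, 47) = 88.
C[5]: P[5] ⊕ 88 = 15; E(K, 15) = 56.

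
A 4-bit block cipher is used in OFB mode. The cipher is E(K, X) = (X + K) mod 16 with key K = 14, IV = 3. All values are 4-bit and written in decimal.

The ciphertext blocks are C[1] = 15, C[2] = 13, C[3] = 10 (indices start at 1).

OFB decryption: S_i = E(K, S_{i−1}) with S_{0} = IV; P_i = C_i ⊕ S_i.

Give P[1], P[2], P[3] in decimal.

P[1] = 14, P[2] = 2, P[3] = 7

P[1]: S = E(K, 3) = 1; 15 ⊕ 1 = 14.
P[2]: S = E(K, 1) = 15; 13 ⊕ 15 = 2.
P[3]: S = E(K, 15) = 13; 10 ⊕ 13 = 7.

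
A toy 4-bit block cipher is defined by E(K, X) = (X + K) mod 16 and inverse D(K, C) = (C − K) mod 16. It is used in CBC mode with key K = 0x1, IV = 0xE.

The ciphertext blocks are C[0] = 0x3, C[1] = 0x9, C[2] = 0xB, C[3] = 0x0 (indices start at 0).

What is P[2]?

P[2] = 0x3

CBC decryption: P_i = D(K, C_i) ⊕ C_{i−1}, with C_{−1} = IV.
P[2]: D(K, 0xB) = 0xA; 0xA ⊕ 0x9 = 0x3.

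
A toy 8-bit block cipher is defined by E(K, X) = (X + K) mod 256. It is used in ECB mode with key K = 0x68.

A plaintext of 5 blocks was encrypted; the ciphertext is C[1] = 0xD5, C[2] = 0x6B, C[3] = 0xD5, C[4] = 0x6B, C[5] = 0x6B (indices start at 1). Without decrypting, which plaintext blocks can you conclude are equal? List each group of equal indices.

P[1] = P[3]; P[2] = P[4] = P[5]

ECB encrypts each block independently with the same key, so equal ciphertext blocks imply equal plaintext blocks.
C[1] = C[3] = 0xD5, so P[1] = P[3].
C[2] = C[4] = C[5] = 0x6B, so P[2] = P[4] = P[5].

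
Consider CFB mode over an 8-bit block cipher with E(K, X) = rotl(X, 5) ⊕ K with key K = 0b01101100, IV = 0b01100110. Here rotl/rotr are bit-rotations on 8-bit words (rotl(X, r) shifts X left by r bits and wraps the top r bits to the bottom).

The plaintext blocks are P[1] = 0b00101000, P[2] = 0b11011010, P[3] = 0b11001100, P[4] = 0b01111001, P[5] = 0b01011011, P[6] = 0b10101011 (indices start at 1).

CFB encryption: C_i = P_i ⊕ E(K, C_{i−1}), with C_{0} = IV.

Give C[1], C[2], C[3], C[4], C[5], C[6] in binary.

C[1]: E(K, 0b01100110) = 0b10100000; 0b00101000 ⊕ 0b10100000 = 0b10001000.
C[2]: E(K, 0b10001000) = 0b01111101; 0b11011010 ⊕ 0b01111101 = 0b10100111.
C[3]: E(K, 0b10100111) = 0b10011000; 0b11001100 ⊕ 0b10011000 = 0b01010100.
C[4]: E(K, 0b01010100) = 0b11100110; 0b01111001 ⊕ 0b11100110 = 0b10011111.
C[5]: E(K, 0b10011111) = 0b10011111; 0b01011011 ⊕ 0b10011111 = 0b11000100.
C[6]: E(K, 0b11000100) = 0b11110100; 0b10101011 ⊕ 0b11110100 = 0b01011111.

C[1] = 0b10001000, C[2] = 0b10100111, C[3] = 0b01010100, C[4] = 0b10011111, C[5] = 0b11000100, C[6] = 0b01011111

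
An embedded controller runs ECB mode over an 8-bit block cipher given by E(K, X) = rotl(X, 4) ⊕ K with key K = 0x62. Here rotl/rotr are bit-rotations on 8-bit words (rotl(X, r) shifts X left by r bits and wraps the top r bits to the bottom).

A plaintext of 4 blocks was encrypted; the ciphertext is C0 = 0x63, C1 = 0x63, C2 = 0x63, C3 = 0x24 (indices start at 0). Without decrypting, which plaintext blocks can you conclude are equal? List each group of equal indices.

ECB encrypts each block independently with the same key, so equal ciphertext blocks imply equal plaintext blocks.
C0 = C1 = C2 = 0x63, so P0 = P1 = P2.

P0 = P1 = P2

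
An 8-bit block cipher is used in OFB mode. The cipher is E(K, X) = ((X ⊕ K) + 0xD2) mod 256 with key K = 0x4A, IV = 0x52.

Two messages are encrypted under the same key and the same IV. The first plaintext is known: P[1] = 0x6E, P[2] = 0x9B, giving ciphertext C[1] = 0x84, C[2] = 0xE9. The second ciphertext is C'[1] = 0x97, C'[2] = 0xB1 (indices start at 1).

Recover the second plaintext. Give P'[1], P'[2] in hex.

In OFB with a reused IV, both messages share the same keystream S_i, so C_i ⊕ C'_i = P_i ⊕ P'_i and thus P'_i = P_i ⊕ C_i ⊕ C'_i.
P'[1]: 0x6E ⊕ 0x84 ⊕ 0x97 = 0x7D.
P'[2]: 0x9B ⊕ 0xE9 ⊕ 0xB1 = 0xC3.

P'[1] = 0x7D, P'[2] = 0xC3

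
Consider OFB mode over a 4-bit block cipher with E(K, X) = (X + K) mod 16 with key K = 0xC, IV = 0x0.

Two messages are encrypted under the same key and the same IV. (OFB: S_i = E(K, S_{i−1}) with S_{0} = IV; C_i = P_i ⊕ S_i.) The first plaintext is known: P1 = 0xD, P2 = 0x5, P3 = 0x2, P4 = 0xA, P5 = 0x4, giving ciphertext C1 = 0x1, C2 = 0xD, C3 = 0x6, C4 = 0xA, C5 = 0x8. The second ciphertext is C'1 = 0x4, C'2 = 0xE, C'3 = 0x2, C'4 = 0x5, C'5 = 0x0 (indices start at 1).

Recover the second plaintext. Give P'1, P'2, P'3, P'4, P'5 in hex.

In OFB with a reused IV, both messages share the same keystream S_i, so C_i ⊕ C'_i = P_i ⊕ P'_i and thus P'_i = P_i ⊕ C_i ⊕ C'_i.
P'1: 0xD ⊕ 0x1 ⊕ 0x4 = 0x8.
P'2: 0x5 ⊕ 0xD ⊕ 0xE = 0x6.
P'3: 0x2 ⊕ 0x6 ⊕ 0x2 = 0x6.
P'4: 0xA ⊕ 0xA ⊕ 0x5 = 0x5.
P'5: 0x4 ⊕ 0x8 ⊕ 0x0 = 0xC.

P'1 = 0x8, P'2 = 0x6, P'3 = 0x6, P'4 = 0x5, P'5 = 0xC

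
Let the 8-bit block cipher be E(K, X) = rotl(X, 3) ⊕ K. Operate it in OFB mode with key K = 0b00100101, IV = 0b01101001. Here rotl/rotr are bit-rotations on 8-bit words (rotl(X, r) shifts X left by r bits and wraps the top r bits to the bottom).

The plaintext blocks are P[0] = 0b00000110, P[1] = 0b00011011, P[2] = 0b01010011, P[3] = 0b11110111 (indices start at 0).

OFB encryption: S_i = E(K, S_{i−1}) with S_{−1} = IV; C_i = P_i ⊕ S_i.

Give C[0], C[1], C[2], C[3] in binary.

C[0]: S = E(K, 0b01101001) = 0b01101110; 0b00000110 ⊕ 0b01101110 = 0b01101000.
C[1]: S = E(K, 0b01101110) = 0b01010110; 0b00011011 ⊕ 0b01010110 = 0b01001101.
C[2]: S = E(K, 0b01010110) = 0b10010111; 0b01010011 ⊕ 0b10010111 = 0b11000100.
C[3]: S = E(K, 0b10010111) = 0b10011001; 0b11110111 ⊕ 0b10011001 = 0b01101110.

C[0] = 0b01101000, C[1] = 0b01001101, C[2] = 0b11000100, C[3] = 0b01101110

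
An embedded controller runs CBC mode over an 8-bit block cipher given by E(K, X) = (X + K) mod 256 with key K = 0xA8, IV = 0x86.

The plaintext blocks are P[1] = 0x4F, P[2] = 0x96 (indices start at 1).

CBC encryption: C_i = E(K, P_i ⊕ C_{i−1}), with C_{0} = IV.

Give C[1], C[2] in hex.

C[1] = 0x71, C[2] = 0x8F

C[1]: P[1] ⊕ 0x86 = 0xC9; E(K, 0xC9) = 0x71.
C[2]: P[2] ⊕ 0x71 = 0xE7; E(K, 0xE7) = 0x8F.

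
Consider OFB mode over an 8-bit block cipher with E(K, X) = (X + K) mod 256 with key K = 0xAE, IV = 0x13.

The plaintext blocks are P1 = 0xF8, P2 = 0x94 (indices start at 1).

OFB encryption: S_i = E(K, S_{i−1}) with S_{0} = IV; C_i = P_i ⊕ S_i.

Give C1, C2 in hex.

C1 = 0x39, C2 = 0xFB

C1: S = E(K, 0x13) = 0xC1; 0xF8 ⊕ 0xC1 = 0x39.
C2: S = E(K, 0xC1) = 0x6F; 0x94 ⊕ 0x6F = 0xFB.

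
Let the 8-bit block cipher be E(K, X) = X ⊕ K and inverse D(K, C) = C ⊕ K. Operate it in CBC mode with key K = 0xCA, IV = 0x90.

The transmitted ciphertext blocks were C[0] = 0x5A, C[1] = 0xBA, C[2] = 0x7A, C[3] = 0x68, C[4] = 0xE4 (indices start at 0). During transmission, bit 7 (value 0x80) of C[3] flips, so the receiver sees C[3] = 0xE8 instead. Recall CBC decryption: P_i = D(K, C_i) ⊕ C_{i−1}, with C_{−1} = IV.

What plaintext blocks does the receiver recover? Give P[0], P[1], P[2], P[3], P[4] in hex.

P[0] = 0x00, P[1] = 0x2A, P[2] = 0x0A, P[3] = 0x58, P[4] = 0xC6

Only C[3] changed, to 0xE8. In CBC, a change in C_i garbles P_i and flips the same bit in P_{i+1}. Decrypting the received ciphertext:
P[0]: D(K, 0x5A) = 0x90; 0x90 ⊕ 0x90 = 0x00.
P[1]: D(K, 0xBA) = 0x70; 0x70 ⊕ 0x5A = 0x2A.
P[2]: D(K, 0x7A) = 0xB0; 0xB0 ⊕ 0xBA = 0x0A.
P[3]: D(K, 0xE8) = 0x22; 0x22 ⊕ 0x7A = 0x58.
P[4]: D(K, 0xE4) = 0x2E; 0x2E ⊕ 0xE8 = 0xC6.
Blocks that differ from the original plaintext: P[3], P[4].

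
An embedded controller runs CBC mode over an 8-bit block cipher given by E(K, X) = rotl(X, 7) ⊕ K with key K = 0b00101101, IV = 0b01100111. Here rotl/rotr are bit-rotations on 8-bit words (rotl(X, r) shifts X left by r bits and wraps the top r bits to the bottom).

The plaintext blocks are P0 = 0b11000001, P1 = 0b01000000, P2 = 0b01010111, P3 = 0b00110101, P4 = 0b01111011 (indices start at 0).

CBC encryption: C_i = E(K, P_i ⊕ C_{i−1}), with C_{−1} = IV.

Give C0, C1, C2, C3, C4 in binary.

C0 = 0b01111110, C1 = 0b00110010, C2 = 0b10011111, C3 = 0b01111000, C4 = 0b10101100

C0: P0 ⊕ 0b01100111 = 0b10100110; E(K, 0b10100110) = 0b01111110.
C1: P1 ⊕ 0b01111110 = 0b00111110; E(K, 0b00111110) = 0b00110010.
C2: P2 ⊕ 0b00110010 = 0b01100101; E(K, 0b01100101) = 0b10011111.
C3: P3 ⊕ 0b10011111 = 0b10101010; E(K, 0b10101010) = 0b01111000.
C4: P4 ⊕ 0b01111000 = 0b00000011; E(K, 0b00000011) = 0b10101100.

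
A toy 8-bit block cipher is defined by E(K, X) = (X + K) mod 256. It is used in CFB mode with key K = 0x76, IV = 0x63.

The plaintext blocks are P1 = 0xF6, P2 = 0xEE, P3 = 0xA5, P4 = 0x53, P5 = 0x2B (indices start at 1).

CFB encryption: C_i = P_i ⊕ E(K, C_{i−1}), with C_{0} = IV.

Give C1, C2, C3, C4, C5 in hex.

C1: E(K, 0x63) = 0xD9; 0xF6 ⊕ 0xD9 = 0x2F.
C2: E(K, 0x2F) = 0xA5; 0xEE ⊕ 0xA5 = 0x4B.
C3: E(K, 0x4B) = 0xC1; 0xA5 ⊕ 0xC1 = 0x64.
C4: E(K, 0x64) = 0xDA; 0x53 ⊕ 0xDA = 0x89.
C5: E(K, 0x89) = 0xFF; 0x2B ⊕ 0xFF = 0xD4.

C1 = 0x2F, C2 = 0x4B, C3 = 0x64, C4 = 0x89, C5 = 0xD4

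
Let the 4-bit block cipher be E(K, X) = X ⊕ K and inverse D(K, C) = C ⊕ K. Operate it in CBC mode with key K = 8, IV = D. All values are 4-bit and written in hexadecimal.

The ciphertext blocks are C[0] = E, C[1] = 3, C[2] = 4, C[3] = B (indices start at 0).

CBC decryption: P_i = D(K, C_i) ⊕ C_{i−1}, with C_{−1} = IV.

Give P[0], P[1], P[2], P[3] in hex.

P[0] = B, P[1] = 5, P[2] = F, P[3] = 7

P[0]: D(K, E) = 6; 6 ⊕ D = B.
P[1]: D(K, 3) = B; B ⊕ E = 5.
P[2]: D(K, 4) = C; C ⊕ 3 = F.
P[3]: D(K, B) = 3; 3 ⊕ 4 = 7.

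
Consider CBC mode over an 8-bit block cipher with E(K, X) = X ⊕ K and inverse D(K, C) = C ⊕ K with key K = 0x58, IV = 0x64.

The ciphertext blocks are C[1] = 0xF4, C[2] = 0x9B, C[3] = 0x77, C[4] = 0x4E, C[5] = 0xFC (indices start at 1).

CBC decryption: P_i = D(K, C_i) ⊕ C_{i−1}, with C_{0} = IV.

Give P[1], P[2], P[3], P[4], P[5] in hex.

P[1] = 0xC8, P[2] = 0x37, P[3] = 0xB4, P[4] = 0x61, P[5] = 0xEA

P[1]: D(K, 0xF4) = 0xAC; 0xAC ⊕ 0x64 = 0xC8.
P[2]: D(K, 0x9B) = 0xC3; 0xC3 ⊕ 0xF4 = 0x37.
P[3]: D(K, 0x77) = 0x2F; 0x2F ⊕ 0x9B = 0xB4.
P[4]: D(K, 0x4E) = 0x16; 0x16 ⊕ 0x77 = 0x61.
P[5]: D(K, 0xFC) = 0xA4; 0xA4 ⊕ 0x4E = 0xEA.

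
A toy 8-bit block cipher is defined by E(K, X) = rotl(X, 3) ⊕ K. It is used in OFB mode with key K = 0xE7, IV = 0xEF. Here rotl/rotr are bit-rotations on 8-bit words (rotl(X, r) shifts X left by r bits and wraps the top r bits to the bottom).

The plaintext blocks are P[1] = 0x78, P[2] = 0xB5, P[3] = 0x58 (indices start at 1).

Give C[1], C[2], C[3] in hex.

C[1] = 0xE0, C[2] = 0x96, C[3] = 0xA6

OFB encryption: S_i = E(K, S_{i−1}) with S_{0} = IV; C_i = P_i ⊕ S_i.
C[1]: S = E(K, 0xEF) = 0x98; 0x78 ⊕ 0x98 = 0xE0.
C[2]: S = E(K, 0x98) = 0x23; 0xB5 ⊕ 0x23 = 0x96.
C[3]: S = E(K, 0x23) = 0xFE; 0x58 ⊕ 0xFE = 0xA6.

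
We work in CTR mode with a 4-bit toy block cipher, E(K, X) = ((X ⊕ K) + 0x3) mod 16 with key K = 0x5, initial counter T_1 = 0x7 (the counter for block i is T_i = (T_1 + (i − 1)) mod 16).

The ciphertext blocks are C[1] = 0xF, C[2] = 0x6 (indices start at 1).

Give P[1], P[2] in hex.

P[1] = 0xA, P[2] = 0x6

CTR decryption: S_i = E(K, T_i) where T_i is the counter for block i; P_i = C_i ⊕ S_i.
P[1]: T = 0x7, S = E(K, T) = 0x5; 0xF ⊕ 0x5 = 0xA.
P[2]: T = 0x8, S = E(K, T) = 0x0; 0x6 ⊕ 0x0 = 0x6.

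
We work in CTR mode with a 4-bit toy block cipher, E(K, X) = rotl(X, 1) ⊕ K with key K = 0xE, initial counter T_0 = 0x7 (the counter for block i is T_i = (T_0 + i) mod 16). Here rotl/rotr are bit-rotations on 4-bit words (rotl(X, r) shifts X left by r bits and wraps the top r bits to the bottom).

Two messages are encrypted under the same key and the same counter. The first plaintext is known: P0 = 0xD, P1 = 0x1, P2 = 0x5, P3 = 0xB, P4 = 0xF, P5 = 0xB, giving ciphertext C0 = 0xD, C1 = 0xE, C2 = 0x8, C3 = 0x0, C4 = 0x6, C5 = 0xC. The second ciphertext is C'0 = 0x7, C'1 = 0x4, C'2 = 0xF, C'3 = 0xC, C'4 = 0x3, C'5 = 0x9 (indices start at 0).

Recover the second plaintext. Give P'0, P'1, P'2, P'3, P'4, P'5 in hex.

In CTR with a reused counter, both messages share the same keystream S_i, so C_i ⊕ C'_i = P_i ⊕ P'_i and thus P'_i = P_i ⊕ C_i ⊕ C'_i.
P'0: 0xD ⊕ 0xD ⊕ 0x7 = 0x7.
P'1: 0x1 ⊕ 0xE ⊕ 0x4 = 0xB.
P'2: 0x5 ⊕ 0x8 ⊕ 0xF = 0x2.
P'3: 0xB ⊕ 0x0 ⊕ 0xC = 0x7.
P'4: 0xF ⊕ 0x6 ⊕ 0x3 = 0xA.
P'5: 0xB ⊕ 0xC ⊕ 0x9 = 0xE.

P'0 = 0x7, P'1 = 0xB, P'2 = 0x2, P'3 = 0x7, P'4 = 0xA, P'5 = 0xE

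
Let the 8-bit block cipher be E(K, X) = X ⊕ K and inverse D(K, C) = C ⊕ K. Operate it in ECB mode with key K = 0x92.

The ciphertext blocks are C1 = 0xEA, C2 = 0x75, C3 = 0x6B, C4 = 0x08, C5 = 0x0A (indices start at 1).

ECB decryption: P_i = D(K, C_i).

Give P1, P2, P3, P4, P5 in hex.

P1 = 0x78, P2 = 0xE7, P3 = 0xF9, P4 = 0x9A, P5 = 0x98

P1: D(K, 0xEA) = 0x78.
P2: D(K, 0x75) = 0xE7.
P3: D(K, 0x6B) = 0xF9.
P4: D(K, 0x08) = 0x9A.
P5: D(K, 0x0A) = 0x98.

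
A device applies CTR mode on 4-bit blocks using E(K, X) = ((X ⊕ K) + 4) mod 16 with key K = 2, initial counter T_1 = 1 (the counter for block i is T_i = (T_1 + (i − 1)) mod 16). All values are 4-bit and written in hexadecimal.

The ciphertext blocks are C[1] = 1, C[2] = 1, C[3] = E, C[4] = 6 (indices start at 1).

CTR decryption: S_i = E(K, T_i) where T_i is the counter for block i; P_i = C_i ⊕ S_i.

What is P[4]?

P[4] = C

P[4]: T = 4, S = E(K, T) = A; 6 ⊕ A = C.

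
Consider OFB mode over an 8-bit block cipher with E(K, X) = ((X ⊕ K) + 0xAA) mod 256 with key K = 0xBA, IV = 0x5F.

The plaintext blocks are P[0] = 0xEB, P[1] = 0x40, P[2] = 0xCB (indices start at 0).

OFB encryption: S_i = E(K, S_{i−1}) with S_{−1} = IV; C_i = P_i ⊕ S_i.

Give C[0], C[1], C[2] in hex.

C[0]: S = E(K, 0x5F) = 0x8F; 0xEB ⊕ 0x8F = 0x64.
C[1]: S = E(K, 0x8F) = 0xDF; 0x40 ⊕ 0xDF = 0x9F.
C[2]: S = E(K, 0xDF) = 0x0F; 0xCB ⊕ 0x0F = 0xC4.

C[0] = 0x64, C[1] = 0x9F, C[2] = 0xC4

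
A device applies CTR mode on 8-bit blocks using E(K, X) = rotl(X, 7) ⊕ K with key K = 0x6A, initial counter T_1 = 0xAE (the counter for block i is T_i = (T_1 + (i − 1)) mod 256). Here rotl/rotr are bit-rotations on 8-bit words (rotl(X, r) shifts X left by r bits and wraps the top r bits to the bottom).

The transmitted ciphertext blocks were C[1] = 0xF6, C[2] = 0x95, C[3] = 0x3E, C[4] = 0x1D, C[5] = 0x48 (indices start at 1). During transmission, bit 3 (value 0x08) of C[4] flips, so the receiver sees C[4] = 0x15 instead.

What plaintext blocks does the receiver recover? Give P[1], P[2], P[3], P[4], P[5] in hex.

CTR decryption: S_i = E(K, T_i) where T_i is the counter for block i; P_i = C_i ⊕ S_i.
Only C[4] changed, to 0x15. In CTR, a change in C_i flips the same bit in P_i only; the keystream is unaffected. Decrypting the received ciphertext:
P[1]: T = 0xAE, S = E(K, T) = 0x3D; 0xF6 ⊕ 0x3D = 0xCB.
P[2]: T = 0xAF, S = E(K, T) = 0xBD; 0x95 ⊕ 0xBD = 0x28.
P[3]: T = 0xB0, S = E(K, T) = 0x32; 0x3E ⊕ 0x32 = 0x0C.
P[4]: T = 0xB1, S = E(K, T) = 0xB2; 0x15 ⊕ 0xB2 = 0xA7.
P[5]: T = 0xB2, S = E(K, T) = 0x33; 0x48 ⊕ 0x33 = 0x7B.
Blocks that differ from the original plaintext: P[4].

P[1] = 0xCB, P[2] = 0x28, P[3] = 0x0C, P[4] = 0xA7, P[5] = 0x7B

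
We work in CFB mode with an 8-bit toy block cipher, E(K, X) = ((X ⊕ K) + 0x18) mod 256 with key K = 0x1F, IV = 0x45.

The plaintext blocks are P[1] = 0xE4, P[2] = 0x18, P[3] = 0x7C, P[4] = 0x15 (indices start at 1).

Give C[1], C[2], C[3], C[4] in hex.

C[1] = 0x96, C[2] = 0xB9, C[3] = 0xC2, C[4] = 0xE0

CFB encryption: C_i = P_i ⊕ E(K, C_{i−1}), with C_{0} = IV.
C[1]: E(K, 0x45) = 0x72; 0xE4 ⊕ 0x72 = 0x96.
C[2]: E(K, 0x96) = 0xA1; 0x18 ⊕ 0xA1 = 0xB9.
C[3]: E(K, 0xB9) = 0xBE; 0x7C ⊕ 0xBE = 0xC2.
C[4]: E(K, 0xC2) = 0xF5; 0x15 ⊕ 0xF5 = 0xE0.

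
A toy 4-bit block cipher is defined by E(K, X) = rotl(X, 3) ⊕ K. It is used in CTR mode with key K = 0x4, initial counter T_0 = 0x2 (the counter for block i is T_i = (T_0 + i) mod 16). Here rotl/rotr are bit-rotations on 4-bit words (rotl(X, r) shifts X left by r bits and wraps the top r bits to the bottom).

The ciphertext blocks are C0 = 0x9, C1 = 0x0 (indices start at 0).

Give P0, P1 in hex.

CTR decryption: S_i = E(K, T_i) where T_i is the counter for block i; P_i = C_i ⊕ S_i.
P0: T = 0x2, S = E(K, T) = 0x5; 0x9 ⊕ 0x5 = 0xC.
P1: T = 0x3, S = E(K, T) = 0xD; 0x0 ⊕ 0xD = 0xD.

P0 = 0xC, P1 = 0xD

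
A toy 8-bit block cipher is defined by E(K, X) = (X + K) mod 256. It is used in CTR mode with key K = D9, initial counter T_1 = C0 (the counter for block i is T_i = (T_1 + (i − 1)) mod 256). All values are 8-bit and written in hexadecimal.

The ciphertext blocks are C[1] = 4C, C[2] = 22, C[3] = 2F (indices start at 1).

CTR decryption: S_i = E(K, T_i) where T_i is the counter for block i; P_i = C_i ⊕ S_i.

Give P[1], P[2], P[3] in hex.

P[1]: T = C0, S = E(K, T) = 99; 4C ⊕ 99 = D5.
P[2]: T = C1, S = E(K, T) = 9A; 22 ⊕ 9A = B8.
P[3]: T = C2, S = E(K, T) = 9B; 2F ⊕ 9B = B4.

P[1] = D5, P[2] = B8, P[3] = B4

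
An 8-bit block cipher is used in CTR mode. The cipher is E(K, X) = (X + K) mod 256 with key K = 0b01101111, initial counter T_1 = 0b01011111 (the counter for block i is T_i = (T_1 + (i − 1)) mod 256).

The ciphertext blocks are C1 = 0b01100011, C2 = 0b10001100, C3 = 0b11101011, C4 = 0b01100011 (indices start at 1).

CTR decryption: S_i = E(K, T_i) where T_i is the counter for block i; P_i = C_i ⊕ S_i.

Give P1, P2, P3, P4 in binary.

P1: T = 0b01011111, S = E(K, T) = 0b11001110; 0b01100011 ⊕ 0b11001110 = 0b10101101.
P2: T = 0b01100000, S = E(K, T) = 0b11001111; 0b10001100 ⊕ 0b11001111 = 0b01000011.
P3: T = 0b01100001, S = E(K, T) = 0b11010000; 0b11101011 ⊕ 0b11010000 = 0b00111011.
P4: T = 0b01100010, S = E(K, T) = 0b11010001; 0b01100011 ⊕ 0b11010001 = 0b10110010.

P1 = 0b10101101, P2 = 0b01000011, P3 = 0b00111011, P4 = 0b10110010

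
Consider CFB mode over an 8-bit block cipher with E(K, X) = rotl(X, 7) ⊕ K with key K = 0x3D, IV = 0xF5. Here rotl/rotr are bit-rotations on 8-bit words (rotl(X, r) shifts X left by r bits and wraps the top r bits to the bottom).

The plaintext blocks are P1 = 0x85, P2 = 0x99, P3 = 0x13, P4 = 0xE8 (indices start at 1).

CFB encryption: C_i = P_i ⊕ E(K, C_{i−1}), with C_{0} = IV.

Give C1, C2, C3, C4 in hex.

C1: E(K, 0xF5) = 0xC7; 0x85 ⊕ 0xC7 = 0x42.
C2: E(K, 0x42) = 0x1C; 0x99 ⊕ 0x1C = 0x85.
C3: E(K, 0x85) = 0xFF; 0x13 ⊕ 0xFF = 0xEC.
C4: E(K, 0xEC) = 0x4B; 0xE8 ⊕ 0x4B = 0xA3.

C1 = 0x42, C2 = 0x85, C3 = 0xEC, C4 = 0xA3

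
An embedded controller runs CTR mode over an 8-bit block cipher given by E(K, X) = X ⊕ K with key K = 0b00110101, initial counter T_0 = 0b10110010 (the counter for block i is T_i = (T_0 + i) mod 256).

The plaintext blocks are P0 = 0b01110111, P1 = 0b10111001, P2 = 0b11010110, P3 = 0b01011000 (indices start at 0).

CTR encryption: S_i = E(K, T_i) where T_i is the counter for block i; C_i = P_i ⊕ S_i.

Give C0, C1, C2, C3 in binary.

C0: T = 0b10110010, S = E(K, T) = 0b10000111; 0b01110111 ⊕ 0b10000111 = 0b11110000.
C1: T = 0b10110011, S = E(K, T) = 0b10000110; 0b10111001 ⊕ 0b10000110 = 0b00111111.
C2: T = 0b10110100, S = E(K, T) = 0b10000001; 0b11010110 ⊕ 0b10000001 = 0b01010111.
C3: T = 0b10110101, S = E(K, T) = 0b10000000; 0b01011000 ⊕ 0b10000000 = 0b11011000.

C0 = 0b11110000, C1 = 0b00111111, C2 = 0b01010111, C3 = 0b11011000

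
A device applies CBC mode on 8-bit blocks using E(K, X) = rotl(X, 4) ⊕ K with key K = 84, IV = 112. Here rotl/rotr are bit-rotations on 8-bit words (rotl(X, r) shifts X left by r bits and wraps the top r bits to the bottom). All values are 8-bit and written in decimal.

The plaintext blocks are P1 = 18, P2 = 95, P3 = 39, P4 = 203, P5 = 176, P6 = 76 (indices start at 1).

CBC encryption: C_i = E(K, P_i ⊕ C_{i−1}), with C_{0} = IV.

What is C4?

C4 = 12

C1: P1 ⊕ 112 = 98; E(K, 98) = 114.
C2: P2 ⊕ 114 = 45; E(K, 45) = 134.
C3: P3 ⊕ 134 = 161; E(K, 161) = 78.
C4: P4 ⊕ 78 = 133; E(K, 133) = 12.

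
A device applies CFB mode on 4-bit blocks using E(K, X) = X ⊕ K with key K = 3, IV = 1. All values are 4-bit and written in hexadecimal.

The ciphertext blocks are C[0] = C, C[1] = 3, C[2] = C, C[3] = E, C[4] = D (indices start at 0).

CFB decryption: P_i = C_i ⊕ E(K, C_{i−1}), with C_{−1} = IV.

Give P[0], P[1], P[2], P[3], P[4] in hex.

P[0] = E, P[1] = C, P[2] = C, P[3] = 1, P[4] = 0

P[0]: E(K, 1) = 2; C ⊕ 2 = E.
P[1]: E(K, C) = F; 3 ⊕ F = C.
P[2]: E(K, 3) = 0; C ⊕ 0 = C.
P[3]: E(K, C) = F; E ⊕ F = 1.
P[4]: E(K, E) = D; D ⊕ D = 0.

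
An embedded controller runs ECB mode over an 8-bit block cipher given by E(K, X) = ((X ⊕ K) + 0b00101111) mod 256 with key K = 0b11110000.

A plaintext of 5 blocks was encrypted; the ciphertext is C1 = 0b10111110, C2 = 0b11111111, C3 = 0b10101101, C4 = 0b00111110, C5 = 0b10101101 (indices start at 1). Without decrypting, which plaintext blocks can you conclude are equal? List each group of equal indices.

ECB encrypts each block independently with the same key, so equal ciphertext blocks imply equal plaintext blocks.
C3 = C5 = 0b10101101, so P3 = P5.

P3 = P5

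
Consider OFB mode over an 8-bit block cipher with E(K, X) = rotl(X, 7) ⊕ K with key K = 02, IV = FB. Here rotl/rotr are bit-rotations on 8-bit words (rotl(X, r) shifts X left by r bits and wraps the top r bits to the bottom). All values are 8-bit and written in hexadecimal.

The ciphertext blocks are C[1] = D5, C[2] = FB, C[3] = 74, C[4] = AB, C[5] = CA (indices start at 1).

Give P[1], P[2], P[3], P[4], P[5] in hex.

P[1] = 2A, P[2] = 06, P[3] = 88, P[4] = D7, P[5] = F6

OFB decryption: S_i = E(K, S_{i−1}) with S_{0} = IV; P_i = C_i ⊕ S_i.
P[1]: S = E(K, FB) = FF; D5 ⊕ FF = 2A.
P[2]: S = E(K, FF) = FD; FB ⊕ FD = 06.
P[3]: S = E(K, FD) = FC; 74 ⊕ FC = 88.
P[4]: S = E(K, FC) = 7C; AB ⊕ 7C = D7.
P[5]: S = E(K, 7C) = 3C; CA ⊕ 3C = F6.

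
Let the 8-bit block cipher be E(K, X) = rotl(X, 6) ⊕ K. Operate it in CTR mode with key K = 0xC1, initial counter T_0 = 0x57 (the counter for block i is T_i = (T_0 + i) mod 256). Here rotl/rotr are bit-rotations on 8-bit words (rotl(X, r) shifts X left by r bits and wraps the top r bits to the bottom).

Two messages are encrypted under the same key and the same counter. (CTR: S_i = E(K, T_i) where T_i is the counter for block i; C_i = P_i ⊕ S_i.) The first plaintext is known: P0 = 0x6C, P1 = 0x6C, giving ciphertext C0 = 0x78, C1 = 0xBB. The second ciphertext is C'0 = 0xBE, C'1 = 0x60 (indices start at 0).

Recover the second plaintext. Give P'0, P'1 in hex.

In CTR with a reused counter, both messages share the same keystream S_i, so C_i ⊕ C'_i = P_i ⊕ P'_i and thus P'_i = P_i ⊕ C_i ⊕ C'_i.
P'0: 0x6C ⊕ 0x78 ⊕ 0xBE = 0xAA.
P'1: 0x6C ⊕ 0xBB ⊕ 0x60 = 0xB7.

P'0 = 0xAA, P'1 = 0xB7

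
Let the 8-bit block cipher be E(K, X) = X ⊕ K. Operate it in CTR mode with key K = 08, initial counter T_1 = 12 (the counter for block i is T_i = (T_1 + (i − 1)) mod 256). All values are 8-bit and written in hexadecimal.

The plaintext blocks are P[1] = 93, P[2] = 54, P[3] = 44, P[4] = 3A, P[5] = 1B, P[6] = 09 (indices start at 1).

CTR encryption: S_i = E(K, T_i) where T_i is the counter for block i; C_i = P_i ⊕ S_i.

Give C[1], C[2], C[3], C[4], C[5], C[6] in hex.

C[1]: T = 12, S = E(K, T) = 1A; 93 ⊕ 1A = 89.
C[2]: T = 13, S = E(K, T) = 1B; 54 ⊕ 1B = 4F.
C[3]: T = 14, S = E(K, T) = 1C; 44 ⊕ 1C = 58.
C[4]: T = 15, S = E(K, T) = 1D; 3A ⊕ 1D = 27.
C[5]: T = 16, S = E(K, T) = 1E; 1B ⊕ 1E = 05.
C[6]: T = 17, S = E(K, T) = 1F; 09 ⊕ 1F = 16.

C[1] = 89, C[2] = 4F, C[3] = 58, C[4] = 27, C[5] = 05, C[6] = 16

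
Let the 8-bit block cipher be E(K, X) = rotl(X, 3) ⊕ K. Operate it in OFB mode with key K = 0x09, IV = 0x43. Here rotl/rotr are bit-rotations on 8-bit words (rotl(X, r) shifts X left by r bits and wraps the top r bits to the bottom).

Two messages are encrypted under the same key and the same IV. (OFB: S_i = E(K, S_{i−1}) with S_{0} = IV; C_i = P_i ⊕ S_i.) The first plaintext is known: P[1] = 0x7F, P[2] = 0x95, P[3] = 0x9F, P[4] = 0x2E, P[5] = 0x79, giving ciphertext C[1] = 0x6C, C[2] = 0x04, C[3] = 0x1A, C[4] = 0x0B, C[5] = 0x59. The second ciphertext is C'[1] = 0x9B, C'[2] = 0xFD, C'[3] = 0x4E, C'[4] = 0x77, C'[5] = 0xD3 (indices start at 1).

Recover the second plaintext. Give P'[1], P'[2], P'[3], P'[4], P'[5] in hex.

In OFB with a reused IV, both messages share the same keystream S_i, so C_i ⊕ C'_i = P_i ⊕ P'_i and thus P'_i = P_i ⊕ C_i ⊕ C'_i.
P'[1]: 0x7F ⊕ 0x6C ⊕ 0x9B = 0x88.
P'[2]: 0x95 ⊕ 0x04 ⊕ 0xFD = 0x6C.
P'[3]: 0x9F ⊕ 0x1A ⊕ 0x4E = 0xCB.
P'[4]: 0x2E ⊕ 0x0B ⊕ 0x77 = 0x52.
P'[5]: 0x79 ⊕ 0x59 ⊕ 0xD3 = 0xF3.

P'[1] = 0x88, P'[2] = 0x6C, P'[3] = 0xCB, P'[4] = 0x52, P'[5] = 0xF3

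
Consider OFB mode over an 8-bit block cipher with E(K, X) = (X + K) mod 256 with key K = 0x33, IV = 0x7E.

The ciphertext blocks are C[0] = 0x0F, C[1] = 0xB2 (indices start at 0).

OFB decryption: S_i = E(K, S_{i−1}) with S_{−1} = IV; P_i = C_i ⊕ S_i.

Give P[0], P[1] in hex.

P[0] = 0xBE, P[1] = 0x56

P[0]: S = E(K, 0x7E) = 0xB1; 0x0F ⊕ 0xB1 = 0xBE.
P[1]: S = E(K, 0xB1) = 0xE4; 0xB2 ⊕ 0xE4 = 0x56.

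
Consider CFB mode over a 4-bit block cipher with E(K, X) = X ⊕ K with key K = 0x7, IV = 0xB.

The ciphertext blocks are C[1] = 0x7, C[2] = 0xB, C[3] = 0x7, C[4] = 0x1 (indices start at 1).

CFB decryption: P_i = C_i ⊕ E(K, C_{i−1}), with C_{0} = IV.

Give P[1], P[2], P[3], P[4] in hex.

P[1]: E(K, 0xB) = 0xC; 0x7 ⊕ 0xC = 0xB.
P[2]: E(K, 0x7) = 0x0; 0xB ⊕ 0x0 = 0xB.
P[3]: E(K, 0xB) = 0xC; 0x7 ⊕ 0xC = 0xB.
P[4]: E(K, 0x7) = 0x0; 0x1 ⊕ 0x0 = 0x1.

P[1] = 0xB, P[2] = 0xB, P[3] = 0xB, P[4] = 0x1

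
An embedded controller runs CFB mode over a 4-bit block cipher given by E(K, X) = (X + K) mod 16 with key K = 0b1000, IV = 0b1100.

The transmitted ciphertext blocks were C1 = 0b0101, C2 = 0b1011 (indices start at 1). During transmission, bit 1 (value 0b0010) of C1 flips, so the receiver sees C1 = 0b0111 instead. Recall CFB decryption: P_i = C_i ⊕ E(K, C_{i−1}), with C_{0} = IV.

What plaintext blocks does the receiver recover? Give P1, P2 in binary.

Only C1 changed, to 0b0111. In CFB, a change in C_i flips the same bit in P_i and garbles P_{i+1}. Decrypting the received ciphertext:
P1: E(K, 0b1100) = 0b0100; 0b0111 ⊕ 0b0100 = 0b0011.
P2: E(K, 0b0111) = 0b1111; 0b1011 ⊕ 0b1111 = 0b0100.
Blocks that differ from the original plaintext: P1, P2.

P1 = 0b0011, P2 = 0b0100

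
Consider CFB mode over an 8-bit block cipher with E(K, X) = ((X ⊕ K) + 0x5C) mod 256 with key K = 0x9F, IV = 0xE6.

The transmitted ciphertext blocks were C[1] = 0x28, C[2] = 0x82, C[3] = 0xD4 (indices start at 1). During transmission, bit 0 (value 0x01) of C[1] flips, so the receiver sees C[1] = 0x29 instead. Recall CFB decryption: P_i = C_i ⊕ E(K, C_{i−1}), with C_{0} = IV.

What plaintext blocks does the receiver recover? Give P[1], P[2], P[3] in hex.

Only C[1] changed, to 0x29. In CFB, a change in C_i flips the same bit in P_i and garbles P_{i+1}. Decrypting the received ciphertext:
P[1]: E(K, 0xE6) = 0xD5; 0x29 ⊕ 0xD5 = 0xFC.
P[2]: E(K, 0x29) = 0x12; 0x82 ⊕ 0x12 = 0x90.
P[3]: E(K, 0x82) = 0x79; 0xD4 ⊕ 0x79 = 0xAD.
Blocks that differ from the original plaintext: P[1], P[2].

P[1] = 0xFC, P[2] = 0x90, P[3] = 0xAD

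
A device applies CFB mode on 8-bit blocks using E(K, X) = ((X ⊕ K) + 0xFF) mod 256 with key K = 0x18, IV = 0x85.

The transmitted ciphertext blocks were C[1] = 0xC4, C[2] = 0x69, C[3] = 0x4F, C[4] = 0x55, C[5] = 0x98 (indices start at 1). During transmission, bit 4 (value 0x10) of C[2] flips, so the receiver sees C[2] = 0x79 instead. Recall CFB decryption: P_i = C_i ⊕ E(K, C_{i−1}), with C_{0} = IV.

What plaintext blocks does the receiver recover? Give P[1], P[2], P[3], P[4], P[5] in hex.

Only C[2] changed, to 0x79. In CFB, a change in C_i flips the same bit in P_i and garbles P_{i+1}. Decrypting the received ciphertext:
P[1]: E(K, 0x85) = 0x9C; 0xC4 ⊕ 0x9C = 0x58.
P[2]: E(K, 0xC4) = 0xDB; 0x79 ⊕ 0xDB = 0xA2.
P[3]: E(K, 0x79) = 0x60; 0x4F ⊕ 0x60 = 0x2F.
P[4]: E(K, 0x4F) = 0x56; 0x55 ⊕ 0x56 = 0x03.
P[5]: E(K, 0x55) = 0x4C; 0x98 ⊕ 0x4C = 0xD4.
Blocks that differ from the original plaintext: P[2], P[3].

P[1] = 0x58, P[2] = 0xA2, P[3] = 0x2F, P[4] = 0x03, P[5] = 0xD4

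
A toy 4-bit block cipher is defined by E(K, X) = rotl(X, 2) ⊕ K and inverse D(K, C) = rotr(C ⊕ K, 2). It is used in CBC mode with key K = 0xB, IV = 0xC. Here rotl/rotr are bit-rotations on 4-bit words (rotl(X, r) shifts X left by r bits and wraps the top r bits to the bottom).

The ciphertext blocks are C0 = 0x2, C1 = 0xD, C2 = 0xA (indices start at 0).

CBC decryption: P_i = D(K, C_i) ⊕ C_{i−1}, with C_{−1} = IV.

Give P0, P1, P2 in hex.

P0: D(K, 0x2) = 0x6; 0x6 ⊕ 0xC = 0xA.
P1: D(K, 0xD) = 0x9; 0x9 ⊕ 0x2 = 0xB.
P2: D(K, 0xA) = 0x4; 0x4 ⊕ 0xD = 0x9.

P0 = 0xA, P1 = 0xB, P2 = 0x9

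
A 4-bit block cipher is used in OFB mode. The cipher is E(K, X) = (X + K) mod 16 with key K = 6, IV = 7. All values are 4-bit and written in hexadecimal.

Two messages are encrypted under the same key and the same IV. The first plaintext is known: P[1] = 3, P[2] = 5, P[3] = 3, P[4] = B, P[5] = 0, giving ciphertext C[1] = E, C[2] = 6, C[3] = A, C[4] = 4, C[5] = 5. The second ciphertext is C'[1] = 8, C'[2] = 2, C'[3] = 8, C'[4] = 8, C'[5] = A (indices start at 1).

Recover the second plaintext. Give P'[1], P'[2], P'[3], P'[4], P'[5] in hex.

In OFB with a reused IV, both messages share the same keystream S_i, so C_i ⊕ C'_i = P_i ⊕ P'_i and thus P'_i = P_i ⊕ C_i ⊕ C'_i.
P'[1]: 3 ⊕ E ⊕ 8 = 5.
P'[2]: 5 ⊕ 6 ⊕ 2 = 1.
P'[3]: 3 ⊕ A ⊕ 8 = 1.
P'[4]: B ⊕ 4 ⊕ 8 = 7.
P'[5]: 0 ⊕ 5 ⊕ A = F.

P'[1] = 5, P'[2] = 1, P'[3] = 1, P'[4] = 7, P'[5] = F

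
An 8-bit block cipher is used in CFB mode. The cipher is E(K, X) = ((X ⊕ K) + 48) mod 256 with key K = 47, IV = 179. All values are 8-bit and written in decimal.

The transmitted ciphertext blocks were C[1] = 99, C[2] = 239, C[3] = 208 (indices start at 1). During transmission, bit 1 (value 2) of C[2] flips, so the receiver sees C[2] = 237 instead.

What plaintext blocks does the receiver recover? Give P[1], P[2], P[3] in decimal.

CFB decryption: P_i = C_i ⊕ E(K, C_{i−1}), with C_{0} = IV.
Only C[2] changed, to 237. In CFB, a change in C_i flips the same bit in P_i and garbles P_{i+1}. Decrypting the received ciphertext:
P[1]: E(K, 179) = 204; 99 ⊕ 204 = 175.
P[2]: E(K, 99) = 124; 237 ⊕ 124 = 145.
P[3]: E(K, 237) = 242; 208 ⊕ 242 = 34.
Blocks that differ from the original plaintext: P[2], P[3].

P[1] = 175, P[2] = 145, P[3] = 34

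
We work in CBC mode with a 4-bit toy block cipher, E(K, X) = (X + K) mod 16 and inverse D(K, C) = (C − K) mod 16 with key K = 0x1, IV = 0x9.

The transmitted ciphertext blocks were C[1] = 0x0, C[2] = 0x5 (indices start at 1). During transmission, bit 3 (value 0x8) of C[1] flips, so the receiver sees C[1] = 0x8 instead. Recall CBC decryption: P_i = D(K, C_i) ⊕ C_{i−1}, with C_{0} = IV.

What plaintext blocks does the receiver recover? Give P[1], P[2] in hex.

P[1] = 0xE, P[2] = 0xC

Only C[1] changed, to 0x8. In CBC, a change in C_i garbles P_i and flips the same bit in P_{i+1}. Decrypting the received ciphertext:
P[1]: D(K, 0x8) = 0x7; 0x7 ⊕ 0x9 = 0xE.
P[2]: D(K, 0x5) = 0x4; 0x4 ⊕ 0x8 = 0xC.
Blocks that differ from the original plaintext: P[1], P[2].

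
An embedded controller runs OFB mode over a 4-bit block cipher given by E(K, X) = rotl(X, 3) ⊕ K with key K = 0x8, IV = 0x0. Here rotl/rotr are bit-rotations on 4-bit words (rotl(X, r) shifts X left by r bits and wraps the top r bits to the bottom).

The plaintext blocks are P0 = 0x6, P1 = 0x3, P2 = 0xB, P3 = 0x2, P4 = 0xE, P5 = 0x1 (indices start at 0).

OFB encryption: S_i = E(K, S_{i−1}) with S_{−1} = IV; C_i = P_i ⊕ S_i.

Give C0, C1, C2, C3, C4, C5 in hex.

C0 = 0xE, C1 = 0xF, C2 = 0x5, C3 = 0xD, C4 = 0x9, C5 = 0x2

C0: S = E(K, 0x0) = 0x8; 0x6 ⊕ 0x8 = 0xE.
C1: S = E(K, 0x8) = 0xC; 0x3 ⊕ 0xC = 0xF.
C2: S = E(K, 0xC) = 0xE; 0xB ⊕ 0xE = 0x5.
C3: S = E(K, 0xE) = 0xF; 0x2 ⊕ 0xF = 0xD.
C4: S = E(K, 0xF) = 0x7; 0xE ⊕ 0x7 = 0x9.
C5: S = E(K, 0x7) = 0x3; 0x1 ⊕ 0x3 = 0x2.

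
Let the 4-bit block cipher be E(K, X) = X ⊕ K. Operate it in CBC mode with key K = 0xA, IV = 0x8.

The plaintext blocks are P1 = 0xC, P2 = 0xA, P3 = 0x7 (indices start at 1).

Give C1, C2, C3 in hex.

CBC encryption: C_i = E(K, P_i ⊕ C_{i−1}), with C_{0} = IV.
C1: P1 ⊕ 0x8 = 0x4; E(K, 0x4) = 0xE.
C2: P2 ⊕ 0xE = 0x4; E(K, 0x4) = 0xE.
C3: P3 ⊕ 0xE = 0x9; E(K, 0x9) = 0x3.

C1 = 0xE, C2 = 0xE, C3 = 0x3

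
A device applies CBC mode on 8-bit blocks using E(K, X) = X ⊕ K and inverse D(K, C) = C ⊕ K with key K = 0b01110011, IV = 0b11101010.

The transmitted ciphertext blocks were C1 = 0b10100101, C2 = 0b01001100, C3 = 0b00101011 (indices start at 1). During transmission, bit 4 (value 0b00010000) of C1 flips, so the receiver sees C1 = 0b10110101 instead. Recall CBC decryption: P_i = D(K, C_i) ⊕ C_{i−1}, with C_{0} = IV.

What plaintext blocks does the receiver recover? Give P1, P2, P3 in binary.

Only C1 changed, to 0b10110101. In CBC, a change in C_i garbles P_i and flips the same bit in P_{i+1}. Decrypting the received ciphertext:
P1: D(K, 0b10110101) = 0b11000110; 0b11000110 ⊕ 0b11101010 = 0b00101100.
P2: D(K, 0b01001100) = 0b00111111; 0b00111111 ⊕ 0b10110101 = 0b10001010.
P3: D(K, 0b00101011) = 0b01011000; 0b01011000 ⊕ 0b01001100 = 0b00010100.
Blocks that differ from the original plaintext: P1, P2.

P1 = 0b00101100, P2 = 0b10001010, P3 = 0b00010100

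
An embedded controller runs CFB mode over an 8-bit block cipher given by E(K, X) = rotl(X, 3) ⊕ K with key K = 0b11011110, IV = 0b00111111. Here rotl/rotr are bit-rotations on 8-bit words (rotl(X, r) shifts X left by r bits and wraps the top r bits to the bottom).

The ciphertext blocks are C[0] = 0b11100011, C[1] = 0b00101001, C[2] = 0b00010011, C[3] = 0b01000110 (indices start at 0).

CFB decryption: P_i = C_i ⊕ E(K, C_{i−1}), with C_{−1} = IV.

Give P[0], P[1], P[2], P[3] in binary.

P[0]: E(K, 0b00111111) = 0b00100111; 0b11100011 ⊕ 0b00100111 = 0b11000100.
P[1]: E(K, 0b11100011) = 0b11000001; 0b00101001 ⊕ 0b11000001 = 0b11101000.
P[2]: E(K, 0b00101001) = 0b10010111; 0b00010011 ⊕ 0b10010111 = 0b10000100.
P[3]: E(K, 0b00010011) = 0b01000110; 0b01000110 ⊕ 0b01000110 = 0b00000000.

P[0] = 0b11000100, P[1] = 0b11101000, P[2] = 0b10000100, P[3] = 0b00000000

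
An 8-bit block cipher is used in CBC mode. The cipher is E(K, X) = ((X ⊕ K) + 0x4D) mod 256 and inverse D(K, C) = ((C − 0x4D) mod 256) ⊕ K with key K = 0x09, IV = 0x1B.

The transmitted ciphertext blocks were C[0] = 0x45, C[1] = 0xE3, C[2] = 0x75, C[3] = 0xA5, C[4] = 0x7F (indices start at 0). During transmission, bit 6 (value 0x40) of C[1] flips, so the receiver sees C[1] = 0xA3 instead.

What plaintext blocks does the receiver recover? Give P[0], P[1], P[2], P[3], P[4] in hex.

P[0] = 0xEA, P[1] = 0x1A, P[2] = 0x82, P[3] = 0x24, P[4] = 0x9E

CBC decryption: P_i = D(K, C_i) ⊕ C_{i−1}, with C_{−1} = IV.
Only C[1] changed, to 0xA3. In CBC, a change in C_i garbles P_i and flips the same bit in P_{i+1}. Decrypting the received ciphertext:
P[0]: D(K, 0x45) = 0xF1; 0xF1 ⊕ 0x1B = 0xEA.
P[1]: D(K, 0xA3) = 0x5F; 0x5F ⊕ 0x45 = 0x1A.
P[2]: D(K, 0x75) = 0x21; 0x21 ⊕ 0xA3 = 0x82.
P[3]: D(K, 0xA5) = 0x51; 0x51 ⊕ 0x75 = 0x24.
P[4]: D(K, 0x7F) = 0x3B; 0x3B ⊕ 0xA5 = 0x9E.
Blocks that differ from the original plaintext: P[1], P[2].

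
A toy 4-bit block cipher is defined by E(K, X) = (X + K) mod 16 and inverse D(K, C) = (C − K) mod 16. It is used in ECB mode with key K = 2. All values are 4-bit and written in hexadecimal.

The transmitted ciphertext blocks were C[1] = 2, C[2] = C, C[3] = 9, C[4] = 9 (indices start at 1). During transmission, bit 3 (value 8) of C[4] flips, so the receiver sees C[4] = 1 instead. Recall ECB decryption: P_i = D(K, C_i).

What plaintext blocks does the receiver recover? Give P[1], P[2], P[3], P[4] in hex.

P[1] = 0, P[2] = A, P[3] = 7, P[4] = F

Only C[4] changed, to 1. In ECB, a change in C_i affects only P_i. Decrypting the received ciphertext:
P[1]: D(K, 2) = 0.
P[2]: D(K, C) = A.
P[3]: D(K, 9) = 7.
P[4]: D(K, 1) = F.
Blocks that differ from the original plaintext: P[4].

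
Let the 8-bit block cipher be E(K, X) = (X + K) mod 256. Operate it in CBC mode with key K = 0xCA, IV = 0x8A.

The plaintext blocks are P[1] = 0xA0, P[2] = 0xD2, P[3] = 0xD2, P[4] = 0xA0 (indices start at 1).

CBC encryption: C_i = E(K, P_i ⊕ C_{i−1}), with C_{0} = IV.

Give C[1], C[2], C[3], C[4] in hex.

C[1]: P[1] ⊕ 0x8A = 0x2A; E(K, 0x2A) = 0xF4.
C[2]: P[2] ⊕ 0xF4 = 0x26; E(K, 0x26) = 0xF0.
C[3]: P[3] ⊕ 0xF0 = 0x22; E(K, 0x22) = 0xEC.
C[4]: P[4] ⊕ 0xEC = 0x4C; E(K, 0x4C) = 0x16.

C[1] = 0xF4, C[2] = 0xF0, C[3] = 0xEC, C[4] = 0x16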